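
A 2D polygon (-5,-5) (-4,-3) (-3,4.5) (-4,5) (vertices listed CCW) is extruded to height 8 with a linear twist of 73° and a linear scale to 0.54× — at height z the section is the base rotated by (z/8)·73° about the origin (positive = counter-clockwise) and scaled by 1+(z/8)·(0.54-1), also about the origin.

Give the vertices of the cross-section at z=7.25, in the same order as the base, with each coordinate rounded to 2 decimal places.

t = z/height = 7.25/8 = 0.90625
s = 1 + (scale-1)·z/height = 1 + (0.54-1)·7.25/8 = 0.583125
θ = twist·z/height = 73°·7.25/8 = 66.1563° = 1.154644 rad
cos θ = 0.404244, sin θ = 0.914651 (intermediates below are computed at full precision and shown rounded to 5 d.p.)
v1: (-5,-5) → rotate → (2.55204,-6.59448) → ×s → (1.48816,-3.84540) → (1.49,-3.85)
v2: (-4,-3) → rotate → (1.12698,-4.87134) → ×s → (0.65717,-2.84060) → (0.66,-2.84)
v3: (-3,4.5) → rotate → (-5.32866,-0.92486) → ×s → (-3.10728,-0.53931) → (-3.11,-0.54)
v4: (-4,5) → rotate → (-6.19023,-1.63739) → ×s → (-3.60968,-0.95480) → (-3.61,-0.95)

Cross-section at z=7.25: (1.49,-3.85) (0.66,-2.84) (-3.11,-0.54) (-3.61,-0.95)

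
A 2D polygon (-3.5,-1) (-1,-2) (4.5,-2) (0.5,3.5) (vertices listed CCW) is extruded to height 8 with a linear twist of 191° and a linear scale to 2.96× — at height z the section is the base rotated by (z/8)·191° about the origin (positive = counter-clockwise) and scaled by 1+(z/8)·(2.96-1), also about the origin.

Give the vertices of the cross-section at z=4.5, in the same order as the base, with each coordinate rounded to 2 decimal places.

t = z/height = 4.5/8 = 0.5625
s = 1 + (scale-1)·z/height = 1 + (2.96-1)·4.5/8 = 2.102500
θ = twist·z/height = 191°·4.5/8 = 107.4375° = 1.875138 rad
cos θ = -0.299665, sin θ = 0.954044 (intermediates below are computed at full precision and shown rounded to 5 d.p.)
v1: (-3.5,-1) → rotate → (2.00287,-3.03949) → ×s → (4.21104,-6.39053) → (4.21,-6.39)
v2: (-1,-2) → rotate → (2.20775,-0.35471) → ×s → (4.64180,-0.74579) → (4.64,-0.75)
v3: (4.5,-2) → rotate → (0.55960,4.89253) → ×s → (1.17655,10.28655) → (1.18,10.29)
v4: (0.5,3.5) → rotate → (-3.48899,-0.57181) → ×s → (-7.33560,-1.20222) → (-7.34,-1.20)

Cross-section at z=4.5: (4.21,-6.39) (4.64,-0.75) (1.18,10.29) (-7.34,-1.20)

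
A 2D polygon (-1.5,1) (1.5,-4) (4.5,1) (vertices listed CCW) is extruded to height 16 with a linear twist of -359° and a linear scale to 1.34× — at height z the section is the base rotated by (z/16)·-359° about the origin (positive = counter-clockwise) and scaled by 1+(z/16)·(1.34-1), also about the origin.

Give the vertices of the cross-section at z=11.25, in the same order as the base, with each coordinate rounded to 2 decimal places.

t = z/height = 11.25/16 = 0.703125
s = 1 + (scale-1)·z/height = 1 + (1.34-1)·11.25/16 = 1.239063
θ = twist·z/height = -359°·11.25/16 = -252.4219° = -4.405593 rad
cos θ = -0.302006, sin θ = 0.953306 (intermediates below are computed at full precision and shown rounded to 5 d.p.)
v1: (-1.5,1) → rotate → (-0.50030,-1.73197) → ×s → (-0.61990,-2.14601) → (-0.62,-2.15)
v2: (1.5,-4) → rotate → (3.36022,2.63798) → ×s → (4.16352,3.26863) → (4.16,3.27)
v3: (4.5,1) → rotate → (-2.31233,3.98787) → ×s → (-2.86512,4.94122) → (-2.87,4.94)

Cross-section at z=11.25: (-0.62,-2.15) (4.16,3.27) (-2.87,4.94)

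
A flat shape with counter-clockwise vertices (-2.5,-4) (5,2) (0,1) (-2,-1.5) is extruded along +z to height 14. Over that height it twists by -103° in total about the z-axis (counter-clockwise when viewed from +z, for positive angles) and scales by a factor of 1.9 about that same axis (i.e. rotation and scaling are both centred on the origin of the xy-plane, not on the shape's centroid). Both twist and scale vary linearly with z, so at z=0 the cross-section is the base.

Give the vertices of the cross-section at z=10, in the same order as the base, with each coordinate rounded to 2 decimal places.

t = z/height = 10/14 = 0.714286
s = 1 + (scale-1)·z/height = 1 + (1.9-1)·10/14 = 1.642857
θ = twist·z/height = -103°·10/14 = -73.5714° = -1.284064 rad
cos θ = 0.282820, sin θ = -0.959173 (intermediates below are computed at full precision and shown rounded to 5 d.p.)
v1: (-2.5,-4) → rotate → (-4.54374,1.26665) → ×s → (-7.46472,2.08093) → (-7.46,2.08)
v2: (5,2) → rotate → (3.33245,-4.23023) → ×s → (5.47473,-6.94966) → (5.47,-6.95)
v3: (0,1) → rotate → (0.95917,0.28282) → ×s → (1.57578,0.46463) → (1.58,0.46)
v4: (-2,-1.5) → rotate → (-2.00440,1.49412) → ×s → (-3.29294,2.45462) → (-3.29,2.45)

Cross-section at z=10: (-7.46,2.08) (5.47,-6.95) (1.58,0.46) (-3.29,2.45)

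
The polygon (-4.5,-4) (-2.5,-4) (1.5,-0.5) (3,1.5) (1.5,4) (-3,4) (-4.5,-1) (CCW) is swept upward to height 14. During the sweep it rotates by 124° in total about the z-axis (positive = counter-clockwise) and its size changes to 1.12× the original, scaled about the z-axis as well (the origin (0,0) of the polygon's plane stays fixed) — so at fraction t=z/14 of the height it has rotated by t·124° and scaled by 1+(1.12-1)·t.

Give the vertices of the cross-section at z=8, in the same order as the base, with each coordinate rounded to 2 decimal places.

Cross-section at z=8: (2.46,-5.94) (3.16,-3.93) (1.03,1.34) (-0.46,3.55) (-3.51,2.92) (-5.09,-1.63) (-0.57,-4.89)

t = z/height = 8/14 = 0.571429
s = 1 + (scale-1)·z/height = 1 + (1.12-1)·8/14 = 1.068571
θ = twist·z/height = 124°·8/14 = 70.8571° = 1.236690 rad
cos θ = 0.327925, sin θ = 0.944704 (intermediates below are computed at full precision and shown rounded to 5 d.p.)
v1: (-4.5,-4) → rotate → (2.30315,-5.56287) → ×s → (2.46109,-5.94432) → (2.46,-5.94)
v2: (-2.5,-4) → rotate → (2.95900,-3.67346) → ×s → (3.16191,-3.92535) → (3.16,-3.93)
v3: (1.5,-0.5) → rotate → (0.96424,1.25309) → ×s → (1.03036,1.33902) → (1.03,1.34)
v4: (3,1.5) → rotate → (-0.43328,3.32600) → ×s → (-0.46299,3.55407) → (-0.46,3.55)
v5: (1.5,4) → rotate → (-3.28693,2.72875) → ×s → (-3.51232,2.91587) → (-3.51,2.92)
v6: (-3,4) → rotate → (-4.76259,-1.52241) → ×s → (-5.08917,-1.62681) → (-5.09,-1.63)
v7: (-4.5,-1) → rotate → (-0.53096,-4.57909) → ×s → (-0.56737,-4.89309) → (-0.57,-4.89)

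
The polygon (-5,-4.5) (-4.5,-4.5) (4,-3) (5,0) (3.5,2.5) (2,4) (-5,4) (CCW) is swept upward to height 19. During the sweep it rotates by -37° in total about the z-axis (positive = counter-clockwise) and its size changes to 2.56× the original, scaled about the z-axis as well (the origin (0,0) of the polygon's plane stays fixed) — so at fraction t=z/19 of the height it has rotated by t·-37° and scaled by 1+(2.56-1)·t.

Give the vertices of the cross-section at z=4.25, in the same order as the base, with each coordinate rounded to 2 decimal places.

Cross-section at z=4.25: (-7.55,-5.04) (-6.88,-5.13) (4.76,-4.78) (6.67,-0.97) (5.16,2.66) (3.45,4.95) (-5.90,6.31)

t = z/height = 4.25/19 = 0.223684
s = 1 + (scale-1)·z/height = 1 + (2.56-1)·4.25/19 = 1.348947
θ = twist·z/height = -37°·4.25/19 = -8.2763° = -0.144449 rad
cos θ = 0.989585, sin θ = -0.143947 (intermediates below are computed at full precision and shown rounded to 5 d.p.)
v1: (-5,-4.5) → rotate → (-5.59569,-3.73340) → ×s → (-7.54829,-5.03616) → (-7.55,-5.04)
v2: (-4.5,-4.5) → rotate → (-5.10090,-3.80537) → ×s → (-6.88084,-5.13325) → (-6.88,-5.13)
v3: (4,-3) → rotate → (3.52650,-3.54454) → ×s → (4.75706,-4.78140) → (4.76,-4.78)
v4: (5,0) → rotate → (4.94793,-0.71974) → ×s → (6.67449,-0.97089) → (6.67,-0.97)
v5: (3.5,2.5) → rotate → (3.82342,1.97015) → ×s → (5.15759,2.65763) → (5.16,2.66)
v6: (2,4) → rotate → (2.55496,3.67045) → ×s → (3.44651,4.95124) → (3.45,4.95)
v7: (-5,4) → rotate → (-4.37214,4.67808) → ×s → (-5.89778,6.31048) → (-5.90,6.31)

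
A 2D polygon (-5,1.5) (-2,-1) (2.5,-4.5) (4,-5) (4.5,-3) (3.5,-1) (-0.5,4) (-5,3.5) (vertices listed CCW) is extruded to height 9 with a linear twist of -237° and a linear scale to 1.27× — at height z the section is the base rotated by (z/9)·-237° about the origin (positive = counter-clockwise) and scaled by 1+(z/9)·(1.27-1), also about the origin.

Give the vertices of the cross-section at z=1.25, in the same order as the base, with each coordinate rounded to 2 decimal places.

Cross-section at z=1.25: (-3.51,4.13) (-2.31,0.26) (-0.36,-5.33) (0.66,-6.61) (2.23,-5.15) (2.48,-2.84) (1.82,3.77) (-2.38,5.87)

t = z/height = 1.25/9 = 0.138889
s = 1 + (scale-1)·z/height = 1 + (1.27-1)·1.25/9 = 1.037500
θ = twist·z/height = -237°·1.25/9 = -32.9167° = -0.574504 rad
cos θ = 0.839462, sin θ = -0.543419 (intermediates below are computed at full precision and shown rounded to 5 d.p.)
v1: (-5,1.5) → rotate → (-3.38218,3.97629) → ×s → (-3.50901,4.12540) → (-3.51,4.13)
v2: (-2,-1) → rotate → (-2.22234,0.24738) → ×s → (-2.30568,0.25665) → (-2.31,0.26)
v3: (2.5,-4.5) → rotate → (-0.34673,-5.13612) → ×s → (-0.35973,-5.32873) → (-0.36,-5.33)
v4: (4,-5) → rotate → (0.64075,-6.37098) → ×s → (0.66478,-6.60990) → (0.66,-6.61)
v5: (4.5,-3) → rotate → (2.14732,-4.96377) → ×s → (2.22785,-5.14991) → (2.23,-5.15)
v6: (3.5,-1) → rotate → (2.39470,-2.74143) → ×s → (2.48450,-2.84423) → (2.48,-2.84)
v7: (-0.5,4) → rotate → (1.75394,3.62956) → ×s → (1.81972,3.76567) → (1.82,3.77)
v8: (-5,3.5) → rotate → (-2.29534,5.65521) → ×s → (-2.38142,5.86728) → (-2.38,5.87)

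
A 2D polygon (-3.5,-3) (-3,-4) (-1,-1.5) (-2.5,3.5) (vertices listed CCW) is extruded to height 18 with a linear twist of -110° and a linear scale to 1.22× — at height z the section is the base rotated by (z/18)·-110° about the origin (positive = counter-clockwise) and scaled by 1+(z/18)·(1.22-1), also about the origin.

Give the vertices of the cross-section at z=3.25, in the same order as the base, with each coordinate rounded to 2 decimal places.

Cross-section at z=3.25: (-4.48,-1.70) (-4.35,-2.85) (-1.51,-1.11) (-1.21,4.31)

t = z/height = 3.25/18 = 0.180556
s = 1 + (scale-1)·z/height = 1 + (1.22-1)·3.25/18 = 1.039722
θ = twist·z/height = -110°·3.25/18 = -19.8611° = -0.346642 rad
cos θ = 0.940519, sin θ = -0.339741 (intermediates below are computed at full precision and shown rounded to 5 d.p.)
v1: (-3.5,-3) → rotate → (-4.31104,-1.63246) → ×s → (-4.48228,-1.69731) → (-4.48,-1.70)
v2: (-3,-4) → rotate → (-4.18052,-2.74285) → ×s → (-4.34658,-2.85180) → (-4.35,-2.85)
v3: (-1,-1.5) → rotate → (-1.45013,-1.07104) → ×s → (-1.50773,-1.11358) → (-1.51,-1.11)
v4: (-2.5,3.5) → rotate → (-1.16220,4.14117) → ×s → (-1.20837,4.30567) → (-1.21,4.31)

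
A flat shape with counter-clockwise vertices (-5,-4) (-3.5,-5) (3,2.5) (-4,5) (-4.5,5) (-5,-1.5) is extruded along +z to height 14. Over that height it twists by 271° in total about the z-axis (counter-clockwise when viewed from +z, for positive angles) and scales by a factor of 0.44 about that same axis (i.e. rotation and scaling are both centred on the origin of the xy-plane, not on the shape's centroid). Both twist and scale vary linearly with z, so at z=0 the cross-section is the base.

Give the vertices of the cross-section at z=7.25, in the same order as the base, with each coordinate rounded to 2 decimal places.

Cross-section at z=7.25: (4.55,-0.08) (4.18,1.15) (-2.77,-0.01) (-0.08,-4.55) (0.19,-4.77) (3.41,-1.45)

t = z/height = 7.25/14 = 0.517857
s = 1 + (scale-1)·z/height = 1 + (0.44-1)·7.25/14 = 0.710000
θ = twist·z/height = 271°·7.25/14 = 140.3393° = 2.449383 rad
cos θ = -0.769837, sin θ = 0.638240 (intermediates below are computed at full precision and shown rounded to 5 d.p.)
v1: (-5,-4) → rotate → (6.40215,-0.11185) → ×s → (4.54552,-0.07941) → (4.55,-0.08)
v2: (-3.5,-5) → rotate → (5.88563,1.61535) → ×s → (4.17880,1.14690) → (4.18,1.15)
v3: (3,2.5) → rotate → (-3.90511,-0.00987) → ×s → (-2.77263,-0.00701) → (-2.77,-0.01)
v4: (-4,5) → rotate → (-0.11185,-6.40215) → ×s → (-0.07941,-4.54552) → (-0.08,-4.55)
v5: (-4.5,5) → rotate → (0.27307,-6.72127) → ×s → (0.19388,-4.77210) → (0.19,-4.77)
v6: (-5,-1.5) → rotate → (4.80655,-2.03644) → ×s → (3.41265,-1.44588) → (3.41,-1.45)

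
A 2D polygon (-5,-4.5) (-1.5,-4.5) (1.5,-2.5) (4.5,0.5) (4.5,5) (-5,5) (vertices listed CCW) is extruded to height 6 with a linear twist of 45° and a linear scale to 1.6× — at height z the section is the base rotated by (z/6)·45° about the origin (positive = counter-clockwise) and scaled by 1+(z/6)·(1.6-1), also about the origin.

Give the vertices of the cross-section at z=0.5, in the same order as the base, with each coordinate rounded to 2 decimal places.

t = z/height = 0.5/6 = 0.0833333
s = 1 + (scale-1)·z/height = 1 + (1.6-1)·0.5/6 = 1.050000
θ = twist·z/height = 45°·0.5/6 = 3.7500° = 0.065450 rad
cos θ = 0.997859, sin θ = 0.065403 (intermediates below are computed at full precision and shown rounded to 5 d.p.)
v1: (-5,-4.5) → rotate → (-4.69498,-4.81738) → ×s → (-4.92973,-5.05825) → (-4.93,-5.06)
v2: (-1.5,-4.5) → rotate → (-1.20247,-4.58847) → ×s → (-1.26260,-4.81789) → (-1.26,-4.82)
v3: (1.5,-2.5) → rotate → (1.66030,-2.39654) → ×s → (1.74331,-2.51637) → (1.74,-2.52)
v4: (4.5,0.5) → rotate → (4.45766,0.79324) → ×s → (4.68055,0.83291) → (4.68,0.83)
v5: (4.5,5) → rotate → (4.16335,5.28361) → ×s → (4.37152,5.54779) → (4.37,5.55)
v6: (-5,5) → rotate → (-5.31631,4.66228) → ×s → (-5.58213,4.89539) → (-5.58,4.90)

Cross-section at z=0.5: (-4.93,-5.06) (-1.26,-4.82) (1.74,-2.52) (4.68,0.83) (4.37,5.55) (-5.58,4.90)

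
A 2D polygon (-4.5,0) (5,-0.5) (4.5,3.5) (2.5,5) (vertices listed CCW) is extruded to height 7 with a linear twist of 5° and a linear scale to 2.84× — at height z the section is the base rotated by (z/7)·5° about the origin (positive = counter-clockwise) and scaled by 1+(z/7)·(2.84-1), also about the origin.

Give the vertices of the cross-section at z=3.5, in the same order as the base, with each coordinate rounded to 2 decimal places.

t = z/height = 3.5/7 = 0.5
s = 1 + (scale-1)·z/height = 1 + (2.84-1)·3.5/7 = 1.920000
θ = twist·z/height = 5°·3.5/7 = 2.5000° = 0.043633 rad
cos θ = 0.999048, sin θ = 0.043619 (intermediates below are computed at full precision and shown rounded to 5 d.p.)
v1: (-4.5,0) → rotate → (-4.49572,-0.19629) → ×s → (-8.63178,-0.37687) → (-8.63,-0.38)
v2: (5,-0.5) → rotate → (5.01705,-0.28143) → ×s → (9.63274,-0.54034) → (9.63,-0.54)
v3: (4.5,3.5) → rotate → (4.34305,3.69296) → ×s → (8.33865,7.09048) → (8.34,7.09)
v4: (2.5,5) → rotate → (2.27952,5.10429) → ×s → (4.37669,9.80024) → (4.38,9.80)

Cross-section at z=3.5: (-8.63,-0.38) (9.63,-0.54) (8.34,7.09) (4.38,9.80)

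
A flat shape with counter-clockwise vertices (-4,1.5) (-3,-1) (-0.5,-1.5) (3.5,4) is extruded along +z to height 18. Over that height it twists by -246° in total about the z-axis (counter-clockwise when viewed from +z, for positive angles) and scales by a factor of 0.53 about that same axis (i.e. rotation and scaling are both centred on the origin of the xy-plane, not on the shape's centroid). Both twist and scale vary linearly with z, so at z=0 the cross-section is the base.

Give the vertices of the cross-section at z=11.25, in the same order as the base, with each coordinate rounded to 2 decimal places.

t = z/height = 11.25/18 = 0.625
s = 1 + (scale-1)·z/height = 1 + (0.53-1)·11.25/18 = 0.706250
θ = twist·z/height = -246°·11.25/18 = -153.7500° = -2.683444 rad
cos θ = -0.896873, sin θ = -0.442289 (intermediates below are computed at full precision and shown rounded to 5 d.p.)
v1: (-4,1.5) → rotate → (4.25092,0.42385) → ×s → (3.00222,0.29934) → (3.00,0.30)
v2: (-3,-1) → rotate → (2.24833,2.22374) → ×s → (1.58788,1.57052) → (1.59,1.57)
v3: (-0.5,-1.5) → rotate → (-0.21500,1.56645) → ×s → (-0.15184,1.10631) → (-0.15,1.11)
v4: (3.5,4) → rotate → (-1.36990,-5.13550) → ×s → (-0.96749,-3.62695) → (-0.97,-3.63)

Cross-section at z=11.25: (3.00,0.30) (1.59,1.57) (-0.15,1.11) (-0.97,-3.63)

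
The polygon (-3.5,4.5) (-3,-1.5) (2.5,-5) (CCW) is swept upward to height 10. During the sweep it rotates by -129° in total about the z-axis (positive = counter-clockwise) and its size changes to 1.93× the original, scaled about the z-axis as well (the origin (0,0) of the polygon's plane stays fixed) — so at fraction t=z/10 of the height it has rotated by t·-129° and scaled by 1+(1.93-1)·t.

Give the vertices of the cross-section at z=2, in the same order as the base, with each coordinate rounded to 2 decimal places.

Cross-section at z=2: (-1.41,6.61) (-3.98,-0.05) (0.09,-6.63)

t = z/height = 2/10 = 0.2
s = 1 + (scale-1)·z/height = 1 + (1.93-1)·2/10 = 1.186000
θ = twist·z/height = -129°·2/10 = -25.8000° = -0.450295 rad
cos θ = 0.900319, sin θ = -0.435231 (intermediates below are computed at full precision and shown rounded to 5 d.p.)
v1: (-3.5,4.5) → rotate → (-1.19258,5.57474) → ×s → (-1.41439,6.61165) → (-1.41,6.61)
v2: (-3,-1.5) → rotate → (-3.35380,-0.04478) → ×s → (-3.97761,-0.05311) → (-3.98,-0.05)
v3: (2.5,-5) → rotate → (0.07464,-5.58967) → ×s → (0.08852,-6.62935) → (0.09,-6.63)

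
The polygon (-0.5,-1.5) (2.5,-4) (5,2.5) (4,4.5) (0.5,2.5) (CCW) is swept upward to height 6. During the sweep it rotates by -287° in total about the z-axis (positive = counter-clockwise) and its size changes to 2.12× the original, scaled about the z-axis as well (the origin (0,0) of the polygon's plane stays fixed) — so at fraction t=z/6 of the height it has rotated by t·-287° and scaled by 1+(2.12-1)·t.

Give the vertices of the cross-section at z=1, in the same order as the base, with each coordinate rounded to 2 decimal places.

t = z/height = 1/6 = 0.166667
s = 1 + (scale-1)·z/height = 1 + (2.12-1)·1/6 = 1.186667
θ = twist·z/height = -287°·1/6 = -47.8333° = -0.834849 rad
cos θ = 0.671289, sin θ = -0.741195 (intermediates below are computed at full precision and shown rounded to 5 d.p.)
v1: (-0.5,-1.5) → rotate → (-1.44744,-0.63634) → ×s → (-1.71763,-0.75512) → (-1.72,-0.76)
v2: (2.5,-4) → rotate → (-1.28656,-4.53815) → ×s → (-1.52671,-5.38527) → (-1.53,-5.39)
v3: (5,2.5) → rotate → (5.20944,-2.02775) → ×s → (6.18186,-2.40627) → (6.18,-2.41)
v4: (4,4.5) → rotate → (6.02054,0.05602) → ×s → (7.14437,0.06648) → (7.14,0.07)
v5: (0.5,2.5) → rotate → (2.18863,1.30763) → ×s → (2.59718,1.55172) → (2.60,1.55)

Cross-section at z=1: (-1.72,-0.76) (-1.53,-5.39) (6.18,-2.41) (7.14,0.07) (2.60,1.55)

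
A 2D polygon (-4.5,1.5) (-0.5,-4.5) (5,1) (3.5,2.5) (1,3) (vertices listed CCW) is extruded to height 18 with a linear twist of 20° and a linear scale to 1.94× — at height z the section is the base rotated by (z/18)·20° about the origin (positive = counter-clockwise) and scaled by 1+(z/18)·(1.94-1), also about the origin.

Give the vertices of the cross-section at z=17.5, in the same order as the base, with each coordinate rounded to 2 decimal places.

Cross-section at z=17.5: (-9.08,-0.16) (1.96,-8.44) (8.39,4.99) (4.72,6.74) (-0.11,6.05)

t = z/height = 17.5/18 = 0.972222
s = 1 + (scale-1)·z/height = 1 + (1.94-1)·17.5/18 = 1.913889
θ = twist·z/height = 20°·17.5/18 = 19.4444° = 0.339370 rad
cos θ = 0.942965, sin θ = 0.332893 (intermediates below are computed at full precision and shown rounded to 5 d.p.)
v1: (-4.5,1.5) → rotate → (-4.74268,-0.08357) → ×s → (-9.07696,-0.15994) → (-9.08,-0.16)
v2: (-0.5,-4.5) → rotate → (1.02653,-4.40979) → ×s → (1.96467,-8.43984) → (1.96,-8.44)
v3: (5,1) → rotate → (4.38193,2.60743) → ×s → (8.38653,4.99033) → (8.39,4.99)
v4: (3.5,2.5) → rotate → (2.46814,3.52254) → ×s → (4.72375,6.74174) → (4.72,6.74)
v5: (1,3) → rotate → (-0.05571,3.16179) → ×s → (-0.10663,6.05131) → (-0.11,6.05)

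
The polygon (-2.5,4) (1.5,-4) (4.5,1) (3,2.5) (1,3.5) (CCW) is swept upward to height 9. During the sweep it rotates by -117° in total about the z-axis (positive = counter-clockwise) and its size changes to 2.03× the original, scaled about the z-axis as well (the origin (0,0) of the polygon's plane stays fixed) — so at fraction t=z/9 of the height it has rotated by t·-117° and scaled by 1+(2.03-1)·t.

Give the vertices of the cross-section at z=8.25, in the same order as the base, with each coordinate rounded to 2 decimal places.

Cross-section at z=8.25: (8.87,2.34) (-8.29,-0.48) (-0.74,-8.93) (2.91,-7.01) (5.92,-3.87)

t = z/height = 8.25/9 = 0.916667
s = 1 + (scale-1)·z/height = 1 + (2.03-1)·8.25/9 = 1.944167
θ = twist·z/height = -117°·8.25/9 = -107.2500° = -1.871866 rad
cos θ = -0.296542, sin θ = -0.955020 (intermediates below are computed at full precision and shown rounded to 5 d.p.)
v1: (-2.5,4) → rotate → (4.56143,1.20138) → ×s → (8.86819,2.33569) → (8.87,2.34)
v2: (1.5,-4) → rotate → (-4.26489,-0.24636) → ×s → (-8.29166,-0.47897) → (-8.29,-0.48)
v3: (4.5,1) → rotate → (-0.37942,-4.59413) → ×s → (-0.73765,-8.93176) → (-0.74,-8.93)
v4: (3,2.5) → rotate → (1.49793,-3.60641) → ×s → (2.91222,-7.01147) → (2.91,-7.01)
v5: (1,3.5) → rotate → (3.04603,-1.99292) → ×s → (5.92199,-3.87456) → (5.92,-3.87)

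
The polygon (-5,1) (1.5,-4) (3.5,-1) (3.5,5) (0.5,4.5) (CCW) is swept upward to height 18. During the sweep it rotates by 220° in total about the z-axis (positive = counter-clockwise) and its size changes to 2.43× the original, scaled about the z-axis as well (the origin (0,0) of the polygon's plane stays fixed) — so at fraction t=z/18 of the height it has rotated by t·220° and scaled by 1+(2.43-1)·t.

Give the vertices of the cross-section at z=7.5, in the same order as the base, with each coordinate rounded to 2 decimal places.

Cross-section at z=7.5: (-1.36,-8.02) (6.31,2.58) (1.43,5.63) (-8.14,5.35) (-7.20,0.59)

t = z/height = 7.5/18 = 0.416667
s = 1 + (scale-1)·z/height = 1 + (2.43-1)·7.5/18 = 1.595833
θ = twist·z/height = 220°·7.5/18 = 91.6667° = 1.599885 rad
cos θ = -0.029085, sin θ = 0.999577 (intermediates below are computed at full precision and shown rounded to 5 d.p.)
v1: (-5,1) → rotate → (-0.85415,-5.02697) → ×s → (-1.36309,-8.02221) → (-1.36,-8.02)
v2: (1.5,-4) → rotate → (3.95468,1.61570) → ×s → (6.31101,2.57839) → (6.31,2.58)
v3: (3.5,-1) → rotate → (0.89778,3.52760) → ×s → (1.43271,5.62947) → (1.43,5.63)
v4: (3.5,5) → rotate → (-5.09968,3.35310) → ×s → (-8.13824,5.35098) → (-8.14,5.35)
v5: (0.5,4.5) → rotate → (-4.51264,0.36891) → ×s → (-7.20142,0.58871) → (-7.20,0.59)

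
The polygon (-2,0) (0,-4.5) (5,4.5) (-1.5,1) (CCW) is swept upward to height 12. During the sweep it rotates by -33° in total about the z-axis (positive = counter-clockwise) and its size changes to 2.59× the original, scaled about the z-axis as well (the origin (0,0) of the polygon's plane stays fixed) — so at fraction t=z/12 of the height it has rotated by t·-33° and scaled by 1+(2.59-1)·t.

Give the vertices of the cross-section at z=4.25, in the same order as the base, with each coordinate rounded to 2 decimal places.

t = z/height = 4.25/12 = 0.354167
s = 1 + (scale-1)·z/height = 1 + (2.59-1)·4.25/12 = 1.563125
θ = twist·z/height = -33°·4.25/12 = -11.6875° = -0.203985 rad
cos θ = 0.979267, sin θ = -0.202574 (intermediates below are computed at full precision and shown rounded to 5 d.p.)
v1: (-2,0) → rotate → (-1.95853,0.40515) → ×s → (-3.06143,0.63330) → (-3.06,0.63)
v2: (0,-4.5) → rotate → (-0.91158,-4.40670) → ×s → (-1.42492,-6.88823) → (-1.42,-6.89)
v3: (5,4.5) → rotate → (5.80792,3.39383) → ×s → (9.07850,5.30499) → (9.08,5.30)
v4: (-1.5,1) → rotate → (-1.26633,1.28313) → ×s → (-1.97943,2.00569) → (-1.98,2.01)

Cross-section at z=4.25: (-3.06,0.63) (-1.42,-6.89) (9.08,5.30) (-1.98,2.01)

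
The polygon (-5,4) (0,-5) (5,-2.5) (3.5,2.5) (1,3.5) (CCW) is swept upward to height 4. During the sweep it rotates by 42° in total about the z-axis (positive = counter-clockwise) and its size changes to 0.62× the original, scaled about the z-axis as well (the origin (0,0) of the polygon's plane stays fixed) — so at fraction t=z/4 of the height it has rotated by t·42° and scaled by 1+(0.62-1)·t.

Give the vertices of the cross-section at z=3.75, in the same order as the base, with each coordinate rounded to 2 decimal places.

t = z/height = 3.75/4 = 0.9375
s = 1 + (scale-1)·z/height = 1 + (0.62-1)·3.75/4 = 0.643750
θ = twist·z/height = 42°·3.75/4 = 39.3750° = 0.687223 rad
cos θ = 0.773010, sin θ = 0.634393 (intermediates below are computed at full precision and shown rounded to 5 d.p.)
v1: (-5,4) → rotate → (-6.40263,-0.07992) → ×s → (-4.12169,-0.05145) → (-4.12,-0.05)
v2: (0,-5) → rotate → (3.17197,-3.86505) → ×s → (2.04195,-2.48813) → (2.04,-2.49)
v3: (5,-2.5) → rotate → (5.45104,1.23944) → ×s → (3.50910,0.79789) → (3.51,0.80)
v4: (3.5,2.5) → rotate → (1.11955,4.15290) → ×s → (0.72071,2.67343) → (0.72,2.67)
v5: (1,3.5) → rotate → (-1.44737,3.33993) → ×s → (-0.93174,2.15008) → (-0.93,2.15)

Cross-section at z=3.75: (-4.12,-0.05) (2.04,-2.49) (3.51,0.80) (0.72,2.67) (-0.93,2.15)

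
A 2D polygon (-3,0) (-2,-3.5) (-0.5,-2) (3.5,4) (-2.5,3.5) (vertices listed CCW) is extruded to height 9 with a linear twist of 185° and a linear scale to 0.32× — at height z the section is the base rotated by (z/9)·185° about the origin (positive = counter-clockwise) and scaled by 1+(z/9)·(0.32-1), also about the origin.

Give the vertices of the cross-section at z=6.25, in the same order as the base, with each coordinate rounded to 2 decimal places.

t = z/height = 6.25/9 = 0.694444
s = 1 + (scale-1)·z/height = 1 + (0.32-1)·6.25/9 = 0.527778
θ = twist·z/height = 185°·6.25/9 = 128.4722° = 2.242263 rad
cos θ = -0.622135, sin θ = 0.782910 (intermediates below are computed at full precision and shown rounded to 5 d.p.)
v1: (-3,0) → rotate → (1.86641,-2.34873) → ×s → (0.98505,-1.23961) → (0.99,-1.24)
v2: (-2,-3.5) → rotate → (3.98445,0.61165) → ×s → (2.10291,0.32282) → (2.10,0.32)
v3: (-0.5,-2) → rotate → (1.87689,0.85282) → ×s → (0.99058,0.45010) → (0.99,0.45)
v4: (3.5,4) → rotate → (-5.30911,0.25164) → ×s → (-2.80203,0.13281) → (-2.80,0.13)
v5: (-2.5,3.5) → rotate → (-1.18485,-4.13475) → ×s → (-0.62534,-2.18223) → (-0.63,-2.18)

Cross-section at z=6.25: (0.99,-1.24) (2.10,0.32) (0.99,0.45) (-2.80,0.13) (-0.63,-2.18)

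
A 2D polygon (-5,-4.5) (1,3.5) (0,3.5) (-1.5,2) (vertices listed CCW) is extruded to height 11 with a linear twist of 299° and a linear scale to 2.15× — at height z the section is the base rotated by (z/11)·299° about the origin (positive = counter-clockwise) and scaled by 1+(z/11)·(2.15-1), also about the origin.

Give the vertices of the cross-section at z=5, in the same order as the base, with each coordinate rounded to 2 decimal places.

Cross-section at z=5: (10.24,-0.38) (-4.80,-2.77) (-3.71,-3.83) (-0.48,-3.78)

t = z/height = 5/11 = 0.454545
s = 1 + (scale-1)·z/height = 1 + (2.15-1)·5/11 = 1.522727
θ = twist·z/height = 299°·5/11 = 135.9091° = 2.372061 rad
cos θ = -0.718237, sin θ = 0.695799 (intermediates below are computed at full precision and shown rounded to 5 d.p.)
v1: (-5,-4.5) → rotate → (6.72228,-0.24693) → ×s → (10.23620,-0.37601) → (10.24,-0.38)
v2: (1,3.5) → rotate → (-3.15353,-1.81803) → ×s → (-4.80197,-2.76836) → (-4.80,-2.77)
v3: (0,3.5) → rotate → (-2.43530,-2.51383) → ×s → (-3.70829,-3.82788) → (-3.71,-3.83)
v4: (-1.5,2) → rotate → (-0.31424,-2.48017) → ×s → (-0.47851,-3.77663) → (-0.48,-3.78)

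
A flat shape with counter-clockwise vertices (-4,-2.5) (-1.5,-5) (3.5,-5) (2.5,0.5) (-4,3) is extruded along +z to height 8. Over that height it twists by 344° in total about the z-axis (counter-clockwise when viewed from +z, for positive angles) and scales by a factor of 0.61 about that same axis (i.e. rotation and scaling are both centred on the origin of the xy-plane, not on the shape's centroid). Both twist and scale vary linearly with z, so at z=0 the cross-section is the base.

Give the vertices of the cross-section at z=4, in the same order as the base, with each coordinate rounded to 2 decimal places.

Cross-section at z=4: (3.47,1.54) (1.76,3.82) (-2.23,4.38) (-2.05,-0.12) (2.85,-2.84)

t = z/height = 4/8 = 0.5
s = 1 + (scale-1)·z/height = 1 + (0.61-1)·4/8 = 0.805000
θ = twist·z/height = 344°·4/8 = 172.0000° = 3.001966 rad
cos θ = -0.990268, sin θ = 0.139173 (intermediates below are computed at full precision and shown rounded to 5 d.p.)
v1: (-4,-2.5) → rotate → (4.30901,1.91898) → ×s → (3.46875,1.54478) → (3.47,1.54)
v2: (-1.5,-5) → rotate → (2.18127,4.74258) → ×s → (1.75592,3.81778) → (1.76,3.82)
v3: (3.5,-5) → rotate → (-2.77007,5.43845) → ×s → (-2.22991,4.37795) → (-2.23,4.38)
v4: (2.5,0.5) → rotate → (-2.54526,-0.14720) → ×s → (-2.04893,-0.11850) → (-2.05,-0.12)
v5: (-4,3) → rotate → (3.54355,-3.52750) → ×s → (2.85256,-2.83963) → (2.85,-2.84)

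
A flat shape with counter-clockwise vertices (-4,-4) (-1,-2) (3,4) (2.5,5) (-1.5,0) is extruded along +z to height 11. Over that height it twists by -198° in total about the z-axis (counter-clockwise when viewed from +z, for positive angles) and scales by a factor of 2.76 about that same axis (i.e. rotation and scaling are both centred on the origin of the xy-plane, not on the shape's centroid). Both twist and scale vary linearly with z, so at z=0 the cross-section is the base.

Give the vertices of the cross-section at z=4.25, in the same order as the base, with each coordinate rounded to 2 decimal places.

Cross-section at z=4.25: (-8.10,4.97) (-3.66,0.85) (7.71,-3.33) (9.15,-2.12) (-0.59,2.45)

t = z/height = 4.25/11 = 0.386364
s = 1 + (scale-1)·z/height = 1 + (2.76-1)·4.25/11 = 1.680000
θ = twist·z/height = -198°·4.25/11 = -76.5000° = -1.335177 rad
cos θ = 0.233445, sin θ = -0.972370 (intermediates below are computed at full precision and shown rounded to 5 d.p.)
v1: (-4,-4) → rotate → (-4.82326,2.95570) → ×s → (-8.10308,4.96557) → (-8.10,4.97)
v2: (-1,-2) → rotate → (-2.17819,0.50548) → ×s → (-3.65935,0.84921) → (-3.66,0.85)
v3: (3,4) → rotate → (4.58982,-1.98333) → ×s → (7.71089,-3.33199) → (7.71,-3.33)
v4: (2.5,5) → rotate → (5.44546,-1.26370) → ×s → (9.14838,-2.12301) → (9.15,-2.12)
v5: (-1.5,0) → rotate → (-0.35017,1.45855) → ×s → (-0.58828,2.45037) → (-0.59,2.45)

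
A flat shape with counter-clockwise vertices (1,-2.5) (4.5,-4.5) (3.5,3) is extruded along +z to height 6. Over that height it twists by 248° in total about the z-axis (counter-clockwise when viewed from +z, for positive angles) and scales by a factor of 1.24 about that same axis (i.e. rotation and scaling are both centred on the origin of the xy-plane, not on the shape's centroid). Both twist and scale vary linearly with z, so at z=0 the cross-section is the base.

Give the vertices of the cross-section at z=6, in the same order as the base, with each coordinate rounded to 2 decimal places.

Cross-section at z=6: (-3.34,0.01) (-7.26,-3.08) (1.82,-5.42)

t = z/height = 6/6 = 1
s = 1 + (scale-1)·z/height = 1 + (1.24-1)·6/6 = 1.240000
θ = twist·z/height = 248°·6/6 = 248.0000° = 4.328417 rad
cos θ = -0.374607, sin θ = -0.927184 (intermediates below are computed at full precision and shown rounded to 5 d.p.)
v1: (1,-2.5) → rotate → (-2.69257,0.00933) → ×s → (-3.33878,0.01157) → (-3.34,0.01)
v2: (4.5,-4.5) → rotate → (-5.85806,-2.48660) → ×s → (-7.26399,-3.08338) → (-7.26,-3.08)
v3: (3.5,3) → rotate → (1.47043,-4.36896) → ×s → (1.82333,-5.41751) → (1.82,-5.42)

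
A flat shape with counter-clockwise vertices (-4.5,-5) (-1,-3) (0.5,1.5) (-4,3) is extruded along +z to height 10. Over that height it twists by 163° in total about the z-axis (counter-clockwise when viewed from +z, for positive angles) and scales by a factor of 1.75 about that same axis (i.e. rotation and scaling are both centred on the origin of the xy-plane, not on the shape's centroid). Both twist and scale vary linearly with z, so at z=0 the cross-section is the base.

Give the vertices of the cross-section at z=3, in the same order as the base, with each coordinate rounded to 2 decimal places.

Cross-section at z=3: (0.99,-8.18) (1.96,-3.34) (-0.98,1.67) (-5.99,-1.28)

t = z/height = 3/10 = 0.3
s = 1 + (scale-1)·z/height = 1 + (1.75-1)·3/10 = 1.225000
θ = twist·z/height = 163°·3/10 = 48.9000° = 0.853466 rad
cos θ = 0.657375, sin θ = 0.753563 (intermediates below are computed at full precision and shown rounded to 5 d.p.)
v1: (-4.5,-5) → rotate → (0.80963,-6.67791) → ×s → (0.99179,-8.18044) → (0.99,-8.18)
v2: (-1,-3) → rotate → (1.60331,-2.72569) → ×s → (1.96406,-3.33897) → (1.96,-3.34)
v3: (0.5,1.5) → rotate → (-0.80166,1.36284) → ×s → (-0.98203,1.66948) → (-0.98,1.67)
v4: (-4,3) → rotate → (-4.89019,-1.04213) → ×s → (-5.99048,-1.27661) → (-5.99,-1.28)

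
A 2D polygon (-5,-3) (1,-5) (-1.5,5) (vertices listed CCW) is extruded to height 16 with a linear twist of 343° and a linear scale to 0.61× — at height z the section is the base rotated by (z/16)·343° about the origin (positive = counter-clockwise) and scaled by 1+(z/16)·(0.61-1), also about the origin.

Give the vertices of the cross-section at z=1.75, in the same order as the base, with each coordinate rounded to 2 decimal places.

t = z/height = 1.75/16 = 0.109375
s = 1 + (scale-1)·z/height = 1 + (0.61-1)·1.75/16 = 0.957344
θ = twist·z/height = 343°·1.75/16 = 37.5156° = 0.654771 rad
cos θ = 0.793187, sin θ = 0.608978 (intermediates below are computed at full precision and shown rounded to 5 d.p.)
v1: (-5,-3) → rotate → (-2.13900,-5.42445) → ×s → (-2.04776,-5.19306) → (-2.05,-5.19)
v2: (1,-5) → rotate → (3.83808,-3.35696) → ×s → (3.67436,-3.21376) → (3.67,-3.21)
v3: (-1.5,5) → rotate → (-4.23467,3.05247) → ×s → (-4.05403,2.92226) → (-4.05,2.92)

Cross-section at z=1.75: (-2.05,-5.19) (3.67,-3.21) (-4.05,2.92)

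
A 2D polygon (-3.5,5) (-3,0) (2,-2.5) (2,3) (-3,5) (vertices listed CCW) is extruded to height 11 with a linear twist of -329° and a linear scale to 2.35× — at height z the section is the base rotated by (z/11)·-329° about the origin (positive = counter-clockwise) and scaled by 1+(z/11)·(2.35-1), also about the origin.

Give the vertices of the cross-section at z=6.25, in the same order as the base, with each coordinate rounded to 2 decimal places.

Cross-section at z=6.25: (5.07,-9.52) (5.26,-0.64) (-2.98,4.81) (-4.15,-4.84) (4.20,-9.41)

t = z/height = 6.25/11 = 0.568182
s = 1 + (scale-1)·z/height = 1 + (2.35-1)·6.25/11 = 1.767045
θ = twist·z/height = -329°·6.25/11 = -186.9318° = -3.262576 rad
cos θ = -0.992690, sin θ = 0.120688 (intermediates below are computed at full precision and shown rounded to 5 d.p.)
v1: (-3.5,5) → rotate → (2.87098,-5.38586) → ×s → (5.07315,-9.51706) → (5.07,-9.52)
v2: (-3,0) → rotate → (2.97807,-0.36206) → ×s → (5.26239,-0.63978) → (5.26,-0.64)
v3: (2,-2.5) → rotate → (-1.68366,2.72310) → ×s → (-2.97510,4.81185) → (-2.98,4.81)
v4: (2,3) → rotate → (-2.34745,-2.73670) → ×s → (-4.14804,-4.83586) → (-4.15,-4.84)
v5: (-3,5) → rotate → (2.37463,-5.32552) → ×s → (4.19608,-9.41043) → (4.20,-9.41)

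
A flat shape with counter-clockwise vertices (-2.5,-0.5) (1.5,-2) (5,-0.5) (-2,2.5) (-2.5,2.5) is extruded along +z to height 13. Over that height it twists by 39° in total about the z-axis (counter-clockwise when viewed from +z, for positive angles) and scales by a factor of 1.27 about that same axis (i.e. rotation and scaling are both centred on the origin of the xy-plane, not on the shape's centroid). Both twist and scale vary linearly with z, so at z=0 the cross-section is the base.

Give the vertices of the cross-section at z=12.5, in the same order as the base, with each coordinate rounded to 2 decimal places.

t = z/height = 12.5/13 = 0.961538
s = 1 + (scale-1)·z/height = 1 + (1.27-1)·12.5/13 = 1.259615
θ = twist·z/height = 39°·12.5/13 = 37.5000° = 0.654498 rad
cos θ = 0.793353, sin θ = 0.608761 (intermediates below are computed at full precision and shown rounded to 5 d.p.)
v1: (-2.5,-0.5) → rotate → (-1.67900,-1.91858) → ×s → (-2.11490,-2.41667) → (-2.11,-2.42)
v2: (1.5,-2) → rotate → (2.40755,-0.67356) → ×s → (3.03259,-0.84843) → (3.03,-0.85)
v3: (5,-0.5) → rotate → (4.27115,2.64713) → ×s → (5.38000,3.33437) → (5.38,3.33)
v4: (-2,2.5) → rotate → (-3.10861,0.76586) → ×s → (-3.91565,0.96469) → (-3.92,0.96)
v5: (-2.5,2.5) → rotate → (-3.50529,0.46148) → ×s → (-4.41531,0.58129) → (-4.42,0.58)

Cross-section at z=12.5: (-2.11,-2.42) (3.03,-0.85) (5.38,3.33) (-3.92,0.96) (-4.42,0.58)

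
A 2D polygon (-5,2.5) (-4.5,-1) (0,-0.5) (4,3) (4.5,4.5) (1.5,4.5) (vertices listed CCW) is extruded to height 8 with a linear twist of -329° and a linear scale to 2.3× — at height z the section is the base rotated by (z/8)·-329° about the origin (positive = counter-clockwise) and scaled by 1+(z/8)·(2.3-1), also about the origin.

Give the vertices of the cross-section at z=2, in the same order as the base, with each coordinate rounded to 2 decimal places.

t = z/height = 2/8 = 0.25
s = 1 + (scale-1)·z/height = 1 + (2.3-1)·2/8 = 1.325000
θ = twist·z/height = -329°·2/8 = -82.2500° = -1.435533 rad
cos θ = 0.134851, sin θ = -0.990866 (intermediates below are computed at full precision and shown rounded to 5 d.p.)
v1: (-5,2.5) → rotate → (1.80291,5.29146) → ×s → (2.38886,7.01118) → (2.39,7.01)
v2: (-4.5,-1) → rotate → (-1.59770,4.32405) → ×s → (-2.11695,5.72936) → (-2.12,5.73)
v3: (0,-0.5) → rotate → (-0.49543,-0.06743) → ×s → (-0.65645,-0.08934) → (-0.66,-0.09)
v4: (4,3) → rotate → (3.51200,-3.55891) → ×s → (4.65340,-4.71556) → (4.65,-4.72)
v5: (4.5,4.5) → rotate → (5.06573,-3.85207) → ×s → (6.71209,-5.10399) → (6.71,-5.10)
v6: (1.5,4.5) → rotate → (4.66117,-0.87947) → ×s → (6.17605,-1.16530) → (6.18,-1.17)

Cross-section at z=2: (2.39,7.01) (-2.12,5.73) (-0.66,-0.09) (4.65,-4.72) (6.71,-5.10) (6.18,-1.17)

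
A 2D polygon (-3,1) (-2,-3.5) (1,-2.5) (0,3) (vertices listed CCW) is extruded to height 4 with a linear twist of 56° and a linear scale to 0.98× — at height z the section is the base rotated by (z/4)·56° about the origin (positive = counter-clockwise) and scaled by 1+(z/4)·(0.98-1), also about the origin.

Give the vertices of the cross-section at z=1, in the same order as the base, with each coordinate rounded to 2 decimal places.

t = z/height = 1/4 = 0.25
s = 1 + (scale-1)·z/height = 1 + (0.98-1)·1/4 = 0.995000
θ = twist·z/height = 56°·1/4 = 14.0000° = 0.244346 rad
cos θ = 0.970296, sin θ = 0.241922 (intermediates below are computed at full precision and shown rounded to 5 d.p.)
v1: (-3,1) → rotate → (-3.15281,0.24453) → ×s → (-3.13705,0.24331) → (-3.14,0.24)
v2: (-2,-3.5) → rotate → (-1.09386,-3.87988) → ×s → (-1.08840,-3.86048) → (-1.09,-3.86)
v3: (1,-2.5) → rotate → (1.57510,-2.18382) → ×s → (1.56722,-2.17290) → (1.57,-2.17)
v4: (0,3) → rotate → (-0.72577,2.91089) → ×s → (-0.72214,2.89633) → (-0.72,2.90)

Cross-section at z=1: (-3.14,0.24) (-1.09,-3.86) (1.57,-2.17) (-0.72,2.90)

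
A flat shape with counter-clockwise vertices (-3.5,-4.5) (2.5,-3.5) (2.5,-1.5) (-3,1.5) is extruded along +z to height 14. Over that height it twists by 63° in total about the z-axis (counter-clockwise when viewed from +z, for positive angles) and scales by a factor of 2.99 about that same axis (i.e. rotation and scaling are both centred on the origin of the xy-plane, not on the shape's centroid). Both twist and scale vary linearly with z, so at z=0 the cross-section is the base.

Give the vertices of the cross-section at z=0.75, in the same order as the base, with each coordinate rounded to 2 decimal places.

t = z/height = 0.75/14 = 0.0535714
s = 1 + (scale-1)·z/height = 1 + (2.99-1)·0.75/14 = 1.106607
θ = twist·z/height = 63°·0.75/14 = 3.3750° = 0.058905 rad
cos θ = 0.998266, sin θ = 0.058871 (intermediates below are computed at full precision and shown rounded to 5 d.p.)
v1: (-3.5,-4.5) → rotate → (-3.22901,-4.69824) → ×s → (-3.57325,-5.19911) → (-3.57,-5.20)
v2: (2.5,-3.5) → rotate → (2.70171,-3.34675) → ×s → (2.98973,-3.70354) → (2.99,-3.70)
v3: (2.5,-1.5) → rotate → (2.58397,-1.35022) → ×s → (2.85944,-1.49416) → (2.86,-1.49)
v4: (-3,1.5) → rotate → (-3.08310,1.32079) → ×s → (-3.41178,1.46159) → (-3.41,1.46)

Cross-section at z=0.75: (-3.57,-5.20) (2.99,-3.70) (2.86,-1.49) (-3.41,1.46)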